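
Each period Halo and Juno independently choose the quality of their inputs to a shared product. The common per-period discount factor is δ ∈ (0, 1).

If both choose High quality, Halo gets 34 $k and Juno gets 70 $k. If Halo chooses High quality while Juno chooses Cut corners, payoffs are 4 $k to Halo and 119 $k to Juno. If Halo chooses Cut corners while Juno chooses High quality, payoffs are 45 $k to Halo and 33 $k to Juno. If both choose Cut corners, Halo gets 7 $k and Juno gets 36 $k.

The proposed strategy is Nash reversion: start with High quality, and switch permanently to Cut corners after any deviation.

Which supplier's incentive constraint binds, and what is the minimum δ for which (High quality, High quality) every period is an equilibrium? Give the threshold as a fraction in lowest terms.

Juno; δ ≥ 49/83

Halo: cooperation gives 34 each period; deviation gives 45 once then 7 forever.
  34/(1−δ) ≥ 45 + 7δ/(1−δ) ⇒ δ ≥ 11/38.
Juno: cooperation gives 70 each period; deviation gives 119 once then 36 forever.
  δ ≥ 49/83.
Both must hold, so the binding constraint is Juno's: δ ≥ 49/83.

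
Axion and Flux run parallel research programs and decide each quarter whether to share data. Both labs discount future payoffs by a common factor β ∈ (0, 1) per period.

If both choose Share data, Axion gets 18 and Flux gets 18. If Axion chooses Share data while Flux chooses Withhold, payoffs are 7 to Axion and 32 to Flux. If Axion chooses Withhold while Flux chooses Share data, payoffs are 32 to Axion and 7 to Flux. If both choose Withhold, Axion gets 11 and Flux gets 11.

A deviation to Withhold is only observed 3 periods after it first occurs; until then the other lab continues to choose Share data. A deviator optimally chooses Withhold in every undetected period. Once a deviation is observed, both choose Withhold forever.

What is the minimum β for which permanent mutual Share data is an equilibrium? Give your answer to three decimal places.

The best deviation is to choose Withhold for all 3 undetected periods, earning 32 each, then 11 forever once detected.
Deviation value: 32(1−β^3)/(1−β) + 11β^3/(1−β); cooperation value: 18/(1−β).
IC: 18 ≥ 32(1−β^3) + 11β^3 = 32 − 21β^3.
So β^3 ≥ 14/21 = 2/3, giving β ≥ (2/3)^(1/3) ≈ 0.874.

0.874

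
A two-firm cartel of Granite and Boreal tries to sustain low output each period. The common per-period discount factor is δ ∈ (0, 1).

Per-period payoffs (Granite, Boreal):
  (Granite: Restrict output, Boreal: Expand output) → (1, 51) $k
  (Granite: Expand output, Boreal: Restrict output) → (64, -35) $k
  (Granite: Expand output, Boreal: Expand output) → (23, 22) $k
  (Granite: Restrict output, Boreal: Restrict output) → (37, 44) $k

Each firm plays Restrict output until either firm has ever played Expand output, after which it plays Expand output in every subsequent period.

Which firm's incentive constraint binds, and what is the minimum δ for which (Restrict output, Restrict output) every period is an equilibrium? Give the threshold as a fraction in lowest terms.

Granite: cooperation gives 37 each period; deviation gives 64 once then 23 forever.
  37/(1−δ) ≥ 64 + 23δ/(1−δ) ⇒ δ ≥ 27/41.
Boreal: cooperation gives 44 each period; deviation gives 51 once then 22 forever.
  δ ≥ 7/29.
Both must hold, so the binding constraint is Granite's: δ ≥ 27/41.

Granite; δ ≥ 27/41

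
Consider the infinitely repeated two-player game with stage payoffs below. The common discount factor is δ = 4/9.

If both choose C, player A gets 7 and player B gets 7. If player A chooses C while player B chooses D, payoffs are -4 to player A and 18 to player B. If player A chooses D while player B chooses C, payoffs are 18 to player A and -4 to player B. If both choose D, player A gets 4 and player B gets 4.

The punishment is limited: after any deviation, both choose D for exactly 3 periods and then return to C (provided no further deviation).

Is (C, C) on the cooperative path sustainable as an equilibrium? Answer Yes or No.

Comparing payoff streams over the 4 periods until play realigns: cooperate → 7(1+δ+…+δ^3); deviate → 18 + 4(δ+…+δ^3).
Cooperation is sustained iff (7−4)(δ+…+δ^3) ≥ 18−7.
δ+…+δ^3 = 4/9·(1−(4/9)^3)/(1−4/9) = 0.7298, and (18−7)/(7−4) = 3.6667.
0.7298 < 3.6667, so cooperation is not sustainable.

No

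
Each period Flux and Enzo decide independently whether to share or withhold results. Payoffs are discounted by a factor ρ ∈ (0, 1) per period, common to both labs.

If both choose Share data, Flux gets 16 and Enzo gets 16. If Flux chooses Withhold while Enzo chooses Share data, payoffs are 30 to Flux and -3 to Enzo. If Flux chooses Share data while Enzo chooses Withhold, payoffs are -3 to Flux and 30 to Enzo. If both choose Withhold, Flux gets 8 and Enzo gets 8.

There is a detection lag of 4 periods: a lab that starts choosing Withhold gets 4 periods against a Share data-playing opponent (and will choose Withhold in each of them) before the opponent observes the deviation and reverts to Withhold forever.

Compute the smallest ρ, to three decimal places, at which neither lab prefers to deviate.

Deviating for the 4 undetected periods gains 30−16 = 14 per period over cooperation, then loses 16−8 = 8 per period forever once punishment starts.
Gain: 14(1 + ρ + … + ρ^3); loss: 8·ρ^4/(1−ρ).
No profitable deviation ⇔ 14(1−ρ^4) ≤ 8·ρ^4, i.e. ρ^4 ≥ 14/(14+8) = 7/11.
Hence ρ ≥ (7/11)^(1/4) ≈ 0.893.

0.893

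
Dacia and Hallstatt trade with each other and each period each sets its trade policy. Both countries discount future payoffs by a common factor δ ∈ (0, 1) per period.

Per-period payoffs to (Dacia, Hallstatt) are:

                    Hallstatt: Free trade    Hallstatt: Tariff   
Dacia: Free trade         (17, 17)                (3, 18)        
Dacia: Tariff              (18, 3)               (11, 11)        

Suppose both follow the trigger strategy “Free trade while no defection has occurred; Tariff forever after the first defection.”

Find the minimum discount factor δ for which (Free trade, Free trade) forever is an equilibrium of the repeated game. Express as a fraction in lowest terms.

17/(1−δ) ≥ 18 + 11δ/(1−δ)
17 ≥ 18 − 7δ
δ ≥ 1/7.

1/7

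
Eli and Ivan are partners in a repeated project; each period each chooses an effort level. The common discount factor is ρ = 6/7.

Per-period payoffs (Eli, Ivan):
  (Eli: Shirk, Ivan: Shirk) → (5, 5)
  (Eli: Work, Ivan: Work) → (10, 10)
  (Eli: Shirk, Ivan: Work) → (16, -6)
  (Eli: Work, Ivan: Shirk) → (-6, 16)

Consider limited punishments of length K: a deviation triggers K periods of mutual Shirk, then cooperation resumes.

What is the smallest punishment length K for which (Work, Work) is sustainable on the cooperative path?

IC: ρ(1−ρ^K)/(1−ρ) ≥ (16−10)/(10−5) = 6/5.
With ρ = 6/7: need 1 − ρ^K ≥ 6/5·(1−6/7)/(6/7), i.e. ρ^K ≤ 0.8000.
Since (6/7)^1 = 0.8571 and (6/7)^2 = 0.7347, the smallest such K is 2.

2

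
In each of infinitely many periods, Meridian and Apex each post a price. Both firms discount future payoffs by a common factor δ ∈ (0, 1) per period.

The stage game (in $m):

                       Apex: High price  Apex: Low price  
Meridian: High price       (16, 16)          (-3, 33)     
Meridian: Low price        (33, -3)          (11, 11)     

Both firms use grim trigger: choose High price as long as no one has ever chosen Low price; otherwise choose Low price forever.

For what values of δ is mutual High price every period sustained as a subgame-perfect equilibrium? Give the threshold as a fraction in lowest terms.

One-period gain from deviating is 33 − 16 = 17. The loss is 16 − 11 = 5 in every subsequent period, with present value 5·δ/(1−δ).
Deviation is unprofitable when 5·δ/(1−δ) ≥ 17, i.e. δ/(1−δ) ≥ 17/5.
Equivalently δ ≥ 17/(17+5) = 17/22.

17/22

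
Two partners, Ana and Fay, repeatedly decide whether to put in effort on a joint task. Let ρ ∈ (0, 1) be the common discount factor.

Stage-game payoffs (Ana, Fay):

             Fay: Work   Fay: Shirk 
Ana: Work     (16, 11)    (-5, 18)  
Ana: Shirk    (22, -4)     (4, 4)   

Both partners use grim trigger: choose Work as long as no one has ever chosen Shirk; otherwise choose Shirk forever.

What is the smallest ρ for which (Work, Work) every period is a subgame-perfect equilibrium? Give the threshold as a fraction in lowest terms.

1/2

Ana: cooperation gives 16 each period; deviation gives 22 once then 4 forever.
  16/(1−ρ) ≥ 22 + 4ρ/(1−ρ) ⇒ ρ ≥ 6/18 = 1/3.
Fay: cooperation gives 11 each period; deviation gives 18 once then 4 forever.
  ρ ≥ 7/14 = 1/2.
Both must hold, so the binding constraint is Fay's: ρ ≥ 1/2.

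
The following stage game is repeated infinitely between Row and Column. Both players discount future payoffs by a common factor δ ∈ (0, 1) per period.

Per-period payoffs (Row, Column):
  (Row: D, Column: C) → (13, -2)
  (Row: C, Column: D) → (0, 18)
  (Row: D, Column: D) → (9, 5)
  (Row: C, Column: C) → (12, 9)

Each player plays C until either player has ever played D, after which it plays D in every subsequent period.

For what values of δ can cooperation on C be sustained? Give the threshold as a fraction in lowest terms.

9/13

Row: cooperation gives 12 each period; deviation gives 13 once then 9 forever.
  12/(1−δ) ≥ 13 + 9δ/(1−δ) ⇒ δ ≥ 1/4.
Column: cooperation gives 9 each period; deviation gives 18 once then 5 forever.
  δ ≥ 9/13.
Both must hold, so the binding constraint is Column's: δ ≥ 9/13.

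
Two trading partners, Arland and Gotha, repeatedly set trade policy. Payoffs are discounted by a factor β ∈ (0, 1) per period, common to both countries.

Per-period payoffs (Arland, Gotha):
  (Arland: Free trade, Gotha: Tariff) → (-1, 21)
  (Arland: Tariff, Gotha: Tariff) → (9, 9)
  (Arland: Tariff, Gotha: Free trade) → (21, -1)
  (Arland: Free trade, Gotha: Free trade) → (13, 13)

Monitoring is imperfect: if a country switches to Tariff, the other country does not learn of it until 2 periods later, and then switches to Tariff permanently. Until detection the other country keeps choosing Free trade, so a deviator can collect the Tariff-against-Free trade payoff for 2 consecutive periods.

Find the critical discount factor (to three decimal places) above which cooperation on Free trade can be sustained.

A deviator earns 21 for 2 periods, then 9 forever; cooperating earns 13 forever. Multiplying the IC by (1−β):
13 ≥ 21(1−β^2) + 9β^2, so 12·β^2 ≥ 8 and β^2 ≥ 2/3.
β ≥ (2/3)^(1/2) ≈ 0.816.

0.816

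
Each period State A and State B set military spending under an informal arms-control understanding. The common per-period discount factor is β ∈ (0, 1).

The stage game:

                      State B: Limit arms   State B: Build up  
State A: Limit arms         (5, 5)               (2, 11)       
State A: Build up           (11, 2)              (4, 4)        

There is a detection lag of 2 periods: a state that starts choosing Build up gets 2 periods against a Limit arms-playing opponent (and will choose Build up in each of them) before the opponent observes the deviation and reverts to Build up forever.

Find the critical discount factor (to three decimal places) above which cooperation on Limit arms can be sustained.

Deviating for the 2 undetected periods gains 11−5 = 6 per period over cooperation, then loses 5−4 = 1 per period forever once punishment starts.
Gain: 6(1 + β + … + β^1); loss: 1·β^2/(1−β).
No profitable deviation ⇔ 6(1−β^2) ≤ 1·β^2, i.e. β^2 ≥ 6/(6+1) = 6/7.
Hence β ≥ (6/7)^(1/2) ≈ 0.926.

0.926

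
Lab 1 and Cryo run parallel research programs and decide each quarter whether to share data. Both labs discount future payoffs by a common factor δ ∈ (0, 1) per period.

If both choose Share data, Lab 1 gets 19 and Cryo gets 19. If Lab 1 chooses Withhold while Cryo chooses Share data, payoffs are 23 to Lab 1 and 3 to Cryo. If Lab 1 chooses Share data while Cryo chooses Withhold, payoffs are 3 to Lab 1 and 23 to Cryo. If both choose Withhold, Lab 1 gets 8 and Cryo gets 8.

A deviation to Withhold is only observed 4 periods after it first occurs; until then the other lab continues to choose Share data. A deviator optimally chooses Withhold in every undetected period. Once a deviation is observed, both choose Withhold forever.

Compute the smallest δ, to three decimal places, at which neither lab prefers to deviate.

0.719

A deviator earns 23 for 4 periods, then 8 forever; cooperating earns 19 forever. Multiplying the IC by (1−δ):
19 ≥ 23(1−δ^4) + 8δ^4, so 15·δ^4 ≥ 4 and δ^4 ≥ 4/15.
δ ≥ (4/15)^(1/4) ≈ 0.719.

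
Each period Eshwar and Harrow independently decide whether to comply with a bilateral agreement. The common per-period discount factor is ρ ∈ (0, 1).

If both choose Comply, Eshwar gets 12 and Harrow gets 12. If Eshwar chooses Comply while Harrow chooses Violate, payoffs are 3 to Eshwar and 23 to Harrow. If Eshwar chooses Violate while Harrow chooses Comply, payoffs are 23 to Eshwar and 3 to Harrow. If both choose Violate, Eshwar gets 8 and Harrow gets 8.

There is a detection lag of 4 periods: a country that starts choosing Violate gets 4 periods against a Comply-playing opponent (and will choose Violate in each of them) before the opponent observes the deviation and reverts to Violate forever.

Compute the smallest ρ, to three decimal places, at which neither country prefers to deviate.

0.925

The best deviation is to choose Violate for all 4 undetected periods, earning 23 each, then 8 forever once detected.
Deviation value: 23(1−ρ^4)/(1−ρ) + 8ρ^4/(1−ρ); cooperation value: 12/(1−ρ).
IC: 12 ≥ 23(1−ρ^4) + 8ρ^4 = 23 − 15ρ^4.
So ρ^4 ≥ 11/15, giving ρ ≥ (11/15)^(1/4) ≈ 0.925.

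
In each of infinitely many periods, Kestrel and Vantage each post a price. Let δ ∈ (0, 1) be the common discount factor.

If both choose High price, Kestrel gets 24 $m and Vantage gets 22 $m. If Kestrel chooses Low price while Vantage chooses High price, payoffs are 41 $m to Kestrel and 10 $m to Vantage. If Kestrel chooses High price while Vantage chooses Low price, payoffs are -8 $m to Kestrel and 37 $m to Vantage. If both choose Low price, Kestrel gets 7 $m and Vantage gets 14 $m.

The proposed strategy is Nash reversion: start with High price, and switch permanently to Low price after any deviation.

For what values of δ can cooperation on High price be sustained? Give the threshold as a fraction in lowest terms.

15/23

Kestrel: cooperation gives 24 each period; deviation gives 41 once then 7 forever.
  24/(1−δ) ≥ 41 + 7δ/(1−δ) ⇒ δ ≥ 17/34 = 1/2.
Vantage: cooperation gives 22 each period; deviation gives 37 once then 14 forever.
  δ ≥ 15/23.
Both must hold, so the binding constraint is Vantage's: δ ≥ 15/23.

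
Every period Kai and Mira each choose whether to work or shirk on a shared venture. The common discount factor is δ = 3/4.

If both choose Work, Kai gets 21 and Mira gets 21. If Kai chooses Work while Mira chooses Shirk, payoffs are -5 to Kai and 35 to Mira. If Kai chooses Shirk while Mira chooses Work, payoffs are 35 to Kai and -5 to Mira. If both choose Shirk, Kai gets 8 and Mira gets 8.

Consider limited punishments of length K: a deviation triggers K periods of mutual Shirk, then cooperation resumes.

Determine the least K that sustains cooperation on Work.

2

IC: δ(1−δ^K)/(1−δ) ≥ (35−21)/(21−8) = 14/13.
With δ = 3/4: need 1 − δ^K ≥ 14/13·(1−3/4)/(3/4), i.e. δ^K ≤ 0.6410.
Since (3/4)^1 = 0.7500 and (3/4)^2 = 0.5625, the smallest such K is 2.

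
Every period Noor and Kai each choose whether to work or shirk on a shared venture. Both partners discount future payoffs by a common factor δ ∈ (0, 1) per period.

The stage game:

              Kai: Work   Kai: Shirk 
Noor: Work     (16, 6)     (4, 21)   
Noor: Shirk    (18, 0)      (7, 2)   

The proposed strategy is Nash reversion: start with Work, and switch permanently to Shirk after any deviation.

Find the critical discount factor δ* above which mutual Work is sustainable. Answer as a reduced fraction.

15/19

For Noor: deviation gain 18−16 = 2, per-period punishment loss 16−7 = 9. IC gives δ ≥ 2/11.
For Kai: gain 15, loss 4 per period, so δ ≥ 15/19.
The tighter constraint is Kai's, so cooperation needs δ ≥ 15/19.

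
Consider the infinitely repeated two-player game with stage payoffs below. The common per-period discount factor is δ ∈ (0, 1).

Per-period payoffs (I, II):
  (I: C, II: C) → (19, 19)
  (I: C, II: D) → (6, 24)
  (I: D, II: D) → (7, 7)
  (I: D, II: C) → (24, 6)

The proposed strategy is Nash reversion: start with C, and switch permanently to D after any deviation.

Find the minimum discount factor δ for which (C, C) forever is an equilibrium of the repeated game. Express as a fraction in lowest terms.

One-period gain from deviating is 24 − 19 = 5. The loss is 19 − 7 = 12 in every subsequent period, with present value 12·δ/(1−δ).
Deviation is unprofitable when 12·δ/(1−δ) ≥ 5, i.e. δ/(1−δ) ≥ 5/12.
Equivalently δ ≥ 5/(5+12) = 5/17.

5/17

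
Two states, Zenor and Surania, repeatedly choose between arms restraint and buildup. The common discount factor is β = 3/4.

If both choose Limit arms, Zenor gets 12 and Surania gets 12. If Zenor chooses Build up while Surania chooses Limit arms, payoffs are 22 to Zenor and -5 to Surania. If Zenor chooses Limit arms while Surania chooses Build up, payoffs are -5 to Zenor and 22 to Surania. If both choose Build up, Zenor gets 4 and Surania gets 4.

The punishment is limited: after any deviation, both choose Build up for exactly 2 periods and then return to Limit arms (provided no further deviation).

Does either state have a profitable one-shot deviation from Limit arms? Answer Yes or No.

Comparing payoff streams over the 3 periods until play realigns: cooperate → 12(1+β+…+β^2); deviate → 22 + 4(β+…+β^2).
Cooperation is sustained iff (12−4)(β+…+β^2) ≥ 22−12.
β+…+β^2 = 3/4·(1−(3/4)^2)/(1−3/4) = 1.3125, and (22−12)/(12−4) = 1.2500.
1.3125 ≥ 1.2500, so cooperation is sustainable.

No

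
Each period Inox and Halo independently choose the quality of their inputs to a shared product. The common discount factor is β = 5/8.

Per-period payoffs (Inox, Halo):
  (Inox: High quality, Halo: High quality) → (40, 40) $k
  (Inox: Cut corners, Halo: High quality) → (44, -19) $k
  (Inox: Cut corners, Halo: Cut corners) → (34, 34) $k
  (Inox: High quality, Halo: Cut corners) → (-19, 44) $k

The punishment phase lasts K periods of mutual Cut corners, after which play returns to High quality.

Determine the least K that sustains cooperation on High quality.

Need Σ_{k=1}^{K} β^k ≥ (44−40)/(40−34) = 0.6667 at β = 5/8.
At K = 1 the sum is 0.6250 < 0.6667; at K = 2 it is 1.0156 ≥ 0.6667.
So the minimum punishment length is K = 2.

2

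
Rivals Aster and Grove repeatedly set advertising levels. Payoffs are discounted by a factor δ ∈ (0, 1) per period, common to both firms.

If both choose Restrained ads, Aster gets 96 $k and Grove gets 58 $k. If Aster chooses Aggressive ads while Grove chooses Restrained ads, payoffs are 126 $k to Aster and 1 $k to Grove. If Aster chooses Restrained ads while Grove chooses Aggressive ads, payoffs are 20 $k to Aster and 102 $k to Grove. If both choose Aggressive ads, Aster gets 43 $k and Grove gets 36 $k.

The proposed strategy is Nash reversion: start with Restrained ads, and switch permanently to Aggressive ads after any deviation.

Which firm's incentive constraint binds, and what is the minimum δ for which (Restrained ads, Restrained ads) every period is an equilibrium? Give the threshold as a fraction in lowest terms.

Grove; δ ≥ 2/3

For Aster: deviation gain 126−96 = 30, per-period punishment loss 96−43 = 53. IC gives δ ≥ 30/83.
For Grove: gain 44, loss 22 per period, so δ ≥ 44/66 = 2/3.
The tighter constraint is Grove's, so cooperation needs δ ≥ 2/3.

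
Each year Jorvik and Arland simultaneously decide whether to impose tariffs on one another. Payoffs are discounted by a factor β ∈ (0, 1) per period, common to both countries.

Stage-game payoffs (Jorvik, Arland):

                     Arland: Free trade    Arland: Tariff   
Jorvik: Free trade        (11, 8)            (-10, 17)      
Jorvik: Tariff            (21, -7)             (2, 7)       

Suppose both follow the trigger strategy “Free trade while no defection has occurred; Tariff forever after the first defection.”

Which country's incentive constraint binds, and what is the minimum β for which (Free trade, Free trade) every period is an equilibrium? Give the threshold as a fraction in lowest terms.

Jorvik: cooperation gives 11 each period; deviation gives 21 once then 2 forever.
  11/(1−β) ≥ 21 + 2β/(1−β) ⇒ β ≥ 10/19.
Arland: cooperation gives 8 each period; deviation gives 17 once then 7 forever.
  β ≥ 9/10.
Both must hold, so the binding constraint is Arland's: β ≥ 9/10.

Arland; β ≥ 9/10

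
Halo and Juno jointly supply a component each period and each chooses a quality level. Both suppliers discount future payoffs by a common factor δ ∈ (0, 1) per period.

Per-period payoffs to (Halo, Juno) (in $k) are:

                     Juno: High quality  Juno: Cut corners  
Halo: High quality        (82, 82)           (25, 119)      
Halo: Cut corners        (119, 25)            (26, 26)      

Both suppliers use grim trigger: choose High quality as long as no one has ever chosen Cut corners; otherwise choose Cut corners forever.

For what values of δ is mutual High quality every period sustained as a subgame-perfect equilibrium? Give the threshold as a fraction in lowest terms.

Under grim trigger the critical discount factor is (T−C)/(T−P) with T = 119, C = 82, P = 26.
δ* = (119−82)/(119−26) = 37/93.

37/93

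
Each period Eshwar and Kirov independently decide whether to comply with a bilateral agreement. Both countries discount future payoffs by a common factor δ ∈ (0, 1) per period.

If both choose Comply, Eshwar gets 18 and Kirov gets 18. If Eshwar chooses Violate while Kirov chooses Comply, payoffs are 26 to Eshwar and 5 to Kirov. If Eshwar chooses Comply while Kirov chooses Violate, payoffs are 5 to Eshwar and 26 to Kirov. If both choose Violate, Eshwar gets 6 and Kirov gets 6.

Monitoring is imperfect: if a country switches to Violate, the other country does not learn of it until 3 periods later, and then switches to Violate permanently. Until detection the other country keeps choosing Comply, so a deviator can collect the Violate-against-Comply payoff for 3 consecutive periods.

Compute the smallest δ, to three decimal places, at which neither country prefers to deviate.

Deviating for the 3 undetected periods gains 26−18 = 8 per period over cooperation, then loses 18−6 = 12 per period forever once punishment starts.
Gain: 8(1 + δ + … + δ^2); loss: 12·δ^3/(1−δ).
No profitable deviation ⇔ 8(1−δ^3) ≤ 12·δ^3, i.e. δ^3 ≥ 8/(8+12) = 2/5.
Hence δ ≥ (2/5)^(1/3) ≈ 0.737.

0.737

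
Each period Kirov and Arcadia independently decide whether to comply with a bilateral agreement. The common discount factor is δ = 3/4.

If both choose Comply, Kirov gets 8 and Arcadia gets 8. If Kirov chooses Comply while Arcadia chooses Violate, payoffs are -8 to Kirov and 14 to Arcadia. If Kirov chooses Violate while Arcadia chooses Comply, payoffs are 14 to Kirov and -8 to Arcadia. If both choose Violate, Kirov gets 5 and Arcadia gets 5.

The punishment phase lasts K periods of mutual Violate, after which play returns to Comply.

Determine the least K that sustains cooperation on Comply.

Need Σ_{k=1}^{K} δ^k ≥ (14−8)/(8−5) = 2.0000 at δ = 3/4.
At K = 3 the sum is 1.7344 < 2.0000; at K = 4 it is 2.0508 ≥ 2.0000.
So the minimum punishment length is K = 4.

4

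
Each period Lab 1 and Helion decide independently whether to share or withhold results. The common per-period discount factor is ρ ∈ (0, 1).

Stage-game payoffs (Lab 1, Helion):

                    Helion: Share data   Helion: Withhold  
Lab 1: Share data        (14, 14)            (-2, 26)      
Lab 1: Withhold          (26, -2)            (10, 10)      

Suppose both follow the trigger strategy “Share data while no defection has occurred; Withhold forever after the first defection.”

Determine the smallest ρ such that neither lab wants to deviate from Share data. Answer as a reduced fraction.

3/4

Under grim trigger the critical discount factor is (T−C)/(T−P) with T = 26, C = 14, P = 10.
ρ* = (26−14)/(26−10) = 12/16 = 3/4.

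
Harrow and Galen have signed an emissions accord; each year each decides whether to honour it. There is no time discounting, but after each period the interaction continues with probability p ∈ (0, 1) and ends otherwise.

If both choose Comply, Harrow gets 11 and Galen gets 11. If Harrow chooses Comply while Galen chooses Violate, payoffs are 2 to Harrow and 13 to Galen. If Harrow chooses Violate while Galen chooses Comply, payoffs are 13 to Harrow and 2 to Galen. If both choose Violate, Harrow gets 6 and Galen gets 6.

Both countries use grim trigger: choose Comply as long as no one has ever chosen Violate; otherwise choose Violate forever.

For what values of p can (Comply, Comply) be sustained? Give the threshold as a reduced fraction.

2/7

With no time discounting, the continuation probability p plays the role of the discount factor.
Grim-trigger IC: 11/(1−p) ≥ 13 + 6p/(1−p) ⇒ p ≥ (13−11)/(13−6) = 2/7.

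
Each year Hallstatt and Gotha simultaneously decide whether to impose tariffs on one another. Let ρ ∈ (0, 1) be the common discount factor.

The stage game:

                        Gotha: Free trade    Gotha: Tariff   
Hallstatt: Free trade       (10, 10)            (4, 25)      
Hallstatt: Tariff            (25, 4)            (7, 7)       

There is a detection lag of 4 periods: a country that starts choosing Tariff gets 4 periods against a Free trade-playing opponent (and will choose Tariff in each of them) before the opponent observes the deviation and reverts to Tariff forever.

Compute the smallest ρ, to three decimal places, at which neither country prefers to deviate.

The best deviation is to choose Tariff for all 4 undetected periods, earning 25 each, then 7 forever once detected.
Deviation value: 25(1−ρ^4)/(1−ρ) + 7ρ^4/(1−ρ); cooperation value: 10/(1−ρ).
IC: 10 ≥ 25(1−ρ^4) + 7ρ^4 = 25 − 18ρ^4.
So ρ^4 ≥ 15/18 = 5/6, giving ρ ≥ (5/6)^(1/4) ≈ 0.955.

0.955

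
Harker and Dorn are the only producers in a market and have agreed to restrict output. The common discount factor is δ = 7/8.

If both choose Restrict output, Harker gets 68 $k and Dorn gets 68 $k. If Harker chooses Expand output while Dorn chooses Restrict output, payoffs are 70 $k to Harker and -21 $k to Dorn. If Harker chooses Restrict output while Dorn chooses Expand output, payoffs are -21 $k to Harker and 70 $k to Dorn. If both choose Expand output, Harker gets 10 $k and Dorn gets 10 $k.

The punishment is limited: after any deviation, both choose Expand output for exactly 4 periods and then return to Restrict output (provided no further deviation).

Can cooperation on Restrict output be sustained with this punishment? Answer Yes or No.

Yes

A one-shot deviation gives 70 now, then 10 for 4 periods, then back to 68.
Gain from deviating: (70−68) today; loss: (68−10) in each of the next 4 periods.
No-deviation condition: (68−10)(δ+…+δ^4) ≥ 70−68, i.e. δ+…+δ^4 ≥ 1/29.
At δ = 7/8: δ+…+δ^4 = 2.8967 ≥ 0.0345.
So cooperation is sustainable.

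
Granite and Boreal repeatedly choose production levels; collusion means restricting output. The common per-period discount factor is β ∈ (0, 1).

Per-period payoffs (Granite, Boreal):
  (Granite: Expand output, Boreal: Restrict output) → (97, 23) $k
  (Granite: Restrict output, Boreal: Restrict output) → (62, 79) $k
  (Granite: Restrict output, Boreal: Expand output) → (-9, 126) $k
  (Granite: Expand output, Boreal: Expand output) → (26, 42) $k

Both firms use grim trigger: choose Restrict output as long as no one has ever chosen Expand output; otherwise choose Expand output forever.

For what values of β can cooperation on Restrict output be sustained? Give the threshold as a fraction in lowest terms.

For Granite: deviation gain 97−62 = 35, per-period punishment loss 62−26 = 36. IC gives β ≥ 35/71.
For Boreal: gain 47, loss 37 per period, so β ≥ 47/84.
The tighter constraint is Boreal's, so cooperation needs β ≥ 47/84.

47/84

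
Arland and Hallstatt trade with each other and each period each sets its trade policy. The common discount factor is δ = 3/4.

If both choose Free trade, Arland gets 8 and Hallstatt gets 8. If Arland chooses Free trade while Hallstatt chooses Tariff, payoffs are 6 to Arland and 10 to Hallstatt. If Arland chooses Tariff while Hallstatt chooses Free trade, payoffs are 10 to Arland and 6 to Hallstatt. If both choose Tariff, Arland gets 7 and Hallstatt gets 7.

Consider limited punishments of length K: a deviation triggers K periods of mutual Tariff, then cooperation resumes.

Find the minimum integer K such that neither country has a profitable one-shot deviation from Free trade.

IC: δ(1−δ^K)/(1−δ) ≥ (10−8)/(8−7) = 2.
With δ = 3/4: need 1 − δ^K ≥ 2·(1−3/4)/(3/4), i.e. δ^K ≤ 0.3333.
Since (3/4)^3 = 0.4219 and (3/4)^4 = 0.3164, the smallest such K is 4.

4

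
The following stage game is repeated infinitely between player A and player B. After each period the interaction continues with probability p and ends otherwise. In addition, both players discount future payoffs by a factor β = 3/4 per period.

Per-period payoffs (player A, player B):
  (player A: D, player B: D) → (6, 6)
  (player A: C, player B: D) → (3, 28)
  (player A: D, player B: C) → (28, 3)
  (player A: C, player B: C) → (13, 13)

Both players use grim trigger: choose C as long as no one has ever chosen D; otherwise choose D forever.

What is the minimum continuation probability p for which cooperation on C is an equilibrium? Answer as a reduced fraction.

With continuation probability p and discount β, the effective per-period discount factor is βp.
Grim-trigger IC: βp ≥ (28−13)/(28−6) = 15/22.
So p ≥ (15/22)/(3/4) = 10/11.

10/11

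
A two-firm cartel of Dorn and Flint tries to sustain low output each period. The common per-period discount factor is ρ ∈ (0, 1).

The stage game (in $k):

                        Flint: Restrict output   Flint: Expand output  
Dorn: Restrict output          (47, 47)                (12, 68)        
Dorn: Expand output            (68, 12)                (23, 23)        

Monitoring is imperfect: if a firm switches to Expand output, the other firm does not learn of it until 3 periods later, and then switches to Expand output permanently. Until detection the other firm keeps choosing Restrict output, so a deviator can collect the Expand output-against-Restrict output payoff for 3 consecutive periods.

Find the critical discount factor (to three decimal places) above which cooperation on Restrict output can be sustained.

0.776

Deviating for the 3 undetected periods gains 68−47 = 21 per period over cooperation, then loses 47−23 = 24 per period forever once punishment starts.
Gain: 21(1 + ρ + … + ρ^2); loss: 24·ρ^3/(1−ρ).
No profitable deviation ⇔ 21(1−ρ^3) ≤ 24·ρ^3, i.e. ρ^3 ≥ 21/(21+24) = 7/15.
Hence ρ ≥ (7/15)^(1/3) ≈ 0.776.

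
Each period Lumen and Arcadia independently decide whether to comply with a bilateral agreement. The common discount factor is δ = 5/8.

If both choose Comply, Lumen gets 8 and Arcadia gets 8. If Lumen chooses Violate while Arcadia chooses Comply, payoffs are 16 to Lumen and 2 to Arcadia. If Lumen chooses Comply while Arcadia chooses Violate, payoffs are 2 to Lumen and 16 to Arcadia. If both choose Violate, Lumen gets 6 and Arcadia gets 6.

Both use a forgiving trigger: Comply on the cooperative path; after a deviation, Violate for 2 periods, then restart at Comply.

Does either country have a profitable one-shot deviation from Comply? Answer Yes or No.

A one-shot deviation gives 16 now, then 6 for 2 periods, then back to 8.
Gain from deviating: (16−8) today; loss: (8−6) in each of the next 2 periods.
No-deviation condition: (8−6)(δ+…+δ^2) ≥ 16−8, i.e. δ+…+δ^2 ≥ 4.
At δ = 5/8: δ+…+δ^2 = 1.0156 < 4.0000.
So cooperation is not sustainable.

Yes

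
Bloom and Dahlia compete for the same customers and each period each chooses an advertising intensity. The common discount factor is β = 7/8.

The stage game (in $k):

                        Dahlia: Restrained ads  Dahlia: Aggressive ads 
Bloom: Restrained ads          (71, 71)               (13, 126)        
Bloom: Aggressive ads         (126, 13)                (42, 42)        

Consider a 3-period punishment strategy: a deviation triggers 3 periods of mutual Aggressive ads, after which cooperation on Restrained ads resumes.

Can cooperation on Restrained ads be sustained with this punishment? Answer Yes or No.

Yes

IC: β+…+β^3 ≥ (126−71)/(71−42) = 55/29.
At β = 7/8: partial sum = 2.3105 ≥ 1.8966. Cooperation sustainable.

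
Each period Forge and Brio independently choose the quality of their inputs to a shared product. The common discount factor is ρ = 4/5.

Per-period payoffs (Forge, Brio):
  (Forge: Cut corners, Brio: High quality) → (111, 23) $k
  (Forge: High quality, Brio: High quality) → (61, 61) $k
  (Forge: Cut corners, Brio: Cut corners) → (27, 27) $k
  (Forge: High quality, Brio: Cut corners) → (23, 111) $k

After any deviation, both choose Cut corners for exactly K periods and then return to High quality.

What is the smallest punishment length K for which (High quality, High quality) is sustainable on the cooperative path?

IC: ρ(1−ρ^K)/(1−ρ) ≥ (111−61)/(61−27) = 25/17.
With ρ = 4/5: need 1 − ρ^K ≥ 25/17·(1−4/5)/(4/5), i.e. ρ^K ≤ 0.6324.
Since (4/5)^2 = 0.6400 and (4/5)^3 = 0.5120, the smallest such K is 3.

3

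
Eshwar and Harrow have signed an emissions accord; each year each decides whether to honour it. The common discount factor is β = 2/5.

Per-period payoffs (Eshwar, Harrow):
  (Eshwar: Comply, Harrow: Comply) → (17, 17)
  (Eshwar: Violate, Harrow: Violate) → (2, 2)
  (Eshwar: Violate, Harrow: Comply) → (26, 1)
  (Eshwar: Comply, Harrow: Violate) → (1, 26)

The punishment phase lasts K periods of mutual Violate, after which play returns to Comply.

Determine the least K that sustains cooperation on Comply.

Need Σ_{k=1}^{K} β^k ≥ (26−17)/(17−2) = 0.6000 at β = 2/5.
At K = 2 the sum is 0.5600 < 0.6000; at K = 3 it is 0.6240 ≥ 0.6000.
So the minimum punishment length is K = 3.

3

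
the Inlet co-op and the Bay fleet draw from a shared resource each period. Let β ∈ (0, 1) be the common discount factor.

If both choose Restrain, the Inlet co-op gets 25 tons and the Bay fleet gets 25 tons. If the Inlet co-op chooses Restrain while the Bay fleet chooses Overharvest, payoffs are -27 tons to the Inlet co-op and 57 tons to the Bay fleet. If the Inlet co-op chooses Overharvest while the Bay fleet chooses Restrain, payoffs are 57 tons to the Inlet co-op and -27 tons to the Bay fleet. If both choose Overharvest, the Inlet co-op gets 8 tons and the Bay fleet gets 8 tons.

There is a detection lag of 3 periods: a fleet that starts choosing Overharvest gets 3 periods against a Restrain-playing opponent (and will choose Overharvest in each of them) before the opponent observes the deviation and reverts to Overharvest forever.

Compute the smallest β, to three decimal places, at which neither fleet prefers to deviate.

0.868

The best deviation is to choose Overharvest for all 3 undetected periods, earning 57 each, then 8 forever once detected.
Deviation value: 57(1−β^3)/(1−β) + 8β^3/(1−β); cooperation value: 25/(1−β).
IC: 25 ≥ 57(1−β^3) + 8β^3 = 57 − 49β^3.
So β^3 ≥ 32/49, giving β ≥ (32/49)^(1/3) ≈ 0.868.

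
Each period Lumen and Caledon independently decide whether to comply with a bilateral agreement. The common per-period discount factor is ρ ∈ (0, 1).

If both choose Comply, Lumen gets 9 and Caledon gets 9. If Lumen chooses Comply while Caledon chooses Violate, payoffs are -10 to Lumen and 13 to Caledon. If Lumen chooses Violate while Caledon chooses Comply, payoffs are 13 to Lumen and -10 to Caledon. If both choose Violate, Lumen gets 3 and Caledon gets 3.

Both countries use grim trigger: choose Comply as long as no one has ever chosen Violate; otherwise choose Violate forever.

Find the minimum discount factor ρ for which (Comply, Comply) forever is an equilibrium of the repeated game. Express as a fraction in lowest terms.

One-period gain from deviating is 13 − 9 = 4. The loss is 9 − 3 = 6 in every subsequent period, with present value 6·ρ/(1−ρ).
Deviation is unprofitable when 6·ρ/(1−ρ) ≥ 4, i.e. ρ/(1−ρ) ≥ 2/3.
Equivalently ρ ≥ 4/(4+6) = 2/5.

2/5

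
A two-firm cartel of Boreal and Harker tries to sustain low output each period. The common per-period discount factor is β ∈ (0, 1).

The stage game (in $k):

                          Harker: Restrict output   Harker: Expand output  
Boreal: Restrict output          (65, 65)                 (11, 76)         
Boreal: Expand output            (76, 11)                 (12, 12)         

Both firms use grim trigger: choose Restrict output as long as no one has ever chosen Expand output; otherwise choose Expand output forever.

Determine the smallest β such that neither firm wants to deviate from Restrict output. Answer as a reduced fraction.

Cooperation forever yields 65 each period: 65/(1−β).
Deviating yields 76 once, then 12 forever: 76 + 12β/(1−β).
No profitable deviation requires 65/(1−β) ≥ 76 + 12β/(1−β).
Multiplying by (1−β): 65 ≥ 76(1−β) + 12β = 76 − 64β.
So 64β ≥ 11, i.e. β ≥ 11/64.

11/64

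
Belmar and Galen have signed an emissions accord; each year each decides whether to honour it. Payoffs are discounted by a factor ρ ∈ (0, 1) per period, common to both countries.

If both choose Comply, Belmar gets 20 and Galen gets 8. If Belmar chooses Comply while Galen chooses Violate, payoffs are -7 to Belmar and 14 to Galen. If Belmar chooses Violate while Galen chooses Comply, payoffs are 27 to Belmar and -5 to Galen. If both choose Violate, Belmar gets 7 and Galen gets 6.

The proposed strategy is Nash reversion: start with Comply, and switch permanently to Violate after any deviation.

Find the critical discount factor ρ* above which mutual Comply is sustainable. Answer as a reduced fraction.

3/4

Belmar: cooperation gives 20 each period; deviation gives 27 once then 7 forever.
  20/(1−ρ) ≥ 27 + 7ρ/(1−ρ) ⇒ ρ ≥ 7/20.
Galen: cooperation gives 8 each period; deviation gives 14 once then 6 forever.
  ρ ≥ 6/8 = 3/4.
Both must hold, so the binding constraint is Galen's: ρ ≥ 3/4.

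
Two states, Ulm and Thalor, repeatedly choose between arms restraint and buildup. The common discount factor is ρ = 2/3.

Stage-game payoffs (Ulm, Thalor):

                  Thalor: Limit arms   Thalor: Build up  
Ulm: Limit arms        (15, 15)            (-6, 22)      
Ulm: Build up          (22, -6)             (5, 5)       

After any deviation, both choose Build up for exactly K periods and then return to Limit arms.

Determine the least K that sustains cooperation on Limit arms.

2

Need Σ_{k=1}^{K} ρ^k ≥ (22−15)/(15−5) = 0.7000 at ρ = 2/3.
At K = 1 the sum is 0.6667 < 0.7000; at K = 2 it is 1.1111 ≥ 0.7000.
So the minimum punishment length is K = 2.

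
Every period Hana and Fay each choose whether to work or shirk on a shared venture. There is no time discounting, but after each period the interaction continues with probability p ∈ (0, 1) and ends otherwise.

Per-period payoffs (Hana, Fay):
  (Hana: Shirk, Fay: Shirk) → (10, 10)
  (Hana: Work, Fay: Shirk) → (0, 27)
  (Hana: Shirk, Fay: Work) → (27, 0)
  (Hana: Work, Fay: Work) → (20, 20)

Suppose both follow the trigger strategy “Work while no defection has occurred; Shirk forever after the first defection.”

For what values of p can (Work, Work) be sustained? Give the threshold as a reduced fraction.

7/17

Expected cooperation value is 20 + p·20 + p²·20 + … = 20/(1−p); deviation gives 27 + p·10/(1−p).
20 ≥ 27(1−p) + 10p ⇒ 17p ≥ 7 ⇒ p ≥ 7/17.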